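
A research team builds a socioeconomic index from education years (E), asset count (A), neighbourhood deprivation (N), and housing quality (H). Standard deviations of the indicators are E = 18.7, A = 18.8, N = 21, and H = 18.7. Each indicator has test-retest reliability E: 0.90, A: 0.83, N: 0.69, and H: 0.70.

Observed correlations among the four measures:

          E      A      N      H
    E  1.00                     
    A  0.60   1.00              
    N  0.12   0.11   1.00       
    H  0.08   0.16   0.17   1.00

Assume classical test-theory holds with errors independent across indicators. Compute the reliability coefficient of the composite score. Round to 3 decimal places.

0.860

Var(E+A+N+H) = 18.7² + 18.8² + 21² + 18.7² + 2·[18.7·18.8·0.60 + 18.7·21·0.12 + 18.7·18.7·0.08 + 18.8·21·0.11 + 18.8·18.7·0.16 + 21·18.7·0.17] = 1493.82 + 904.944 = 2398.76.
Because errors are independent across components, Cov(Tᵢ,Tⱼ) = Cov(Xᵢ,Xⱼ); the off-diagonal part of the true-score variance is the same as above.
True-score variance = [18.7²·0.90 + 18.8²·0.83 + 21²·0.69 + 18.7²·0.70] + 904.944 = 1157.15 + 904.944 = 2062.09.
Reliability = 2062.09 / 2398.76 = 0.860.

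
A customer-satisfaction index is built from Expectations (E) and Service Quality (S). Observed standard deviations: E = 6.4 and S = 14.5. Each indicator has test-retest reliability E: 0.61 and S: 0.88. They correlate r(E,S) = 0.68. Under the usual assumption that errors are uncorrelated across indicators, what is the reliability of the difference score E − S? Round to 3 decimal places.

0.670

Var(E−S) = 6.4² + 14.5² − 2·6.4·14.5·0.68 = 251.21 − 126.208 = 125.002.
With uncorrelated errors the cross-covariances are all true-score covariance, so they carry over unchanged; only the diagonal terms shrink to ρᵢσᵢ².
True-score variance = [6.4²·0.61 + 14.5²·0.88] − 126.208 = 210.006 − 126.208 = 83.7976.
Reliability = 83.7976 / 125.002 = 0.670.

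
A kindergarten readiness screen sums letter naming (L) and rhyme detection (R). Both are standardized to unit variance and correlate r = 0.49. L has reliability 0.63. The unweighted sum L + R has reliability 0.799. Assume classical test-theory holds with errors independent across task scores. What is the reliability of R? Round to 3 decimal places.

Var(L+R) = 2 + 2·0.49 = 2.980.
True-score variance = ρ_L + ρ_R + 2·0.49, so 0.799 = (0.63 + ρ_R + 0.98) / 2.980.
ρ_R = 0.799·2.980 − 0.63 − 0.98 = 0.771.

0.771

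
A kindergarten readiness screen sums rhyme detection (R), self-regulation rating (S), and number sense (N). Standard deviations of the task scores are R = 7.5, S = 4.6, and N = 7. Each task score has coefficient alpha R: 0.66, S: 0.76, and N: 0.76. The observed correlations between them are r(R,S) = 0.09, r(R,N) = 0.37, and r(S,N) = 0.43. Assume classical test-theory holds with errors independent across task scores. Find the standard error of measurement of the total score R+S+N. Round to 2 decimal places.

6.00

Var(total) = 126.41 + 72.752 = 199.162.
True-score variance = 90.4466 + 72.752 = 163.199, so reliability = 0.8194.
Error variance = 199.162 − 163.199 = 35.9634; SEM = √35.9634 = 6.00.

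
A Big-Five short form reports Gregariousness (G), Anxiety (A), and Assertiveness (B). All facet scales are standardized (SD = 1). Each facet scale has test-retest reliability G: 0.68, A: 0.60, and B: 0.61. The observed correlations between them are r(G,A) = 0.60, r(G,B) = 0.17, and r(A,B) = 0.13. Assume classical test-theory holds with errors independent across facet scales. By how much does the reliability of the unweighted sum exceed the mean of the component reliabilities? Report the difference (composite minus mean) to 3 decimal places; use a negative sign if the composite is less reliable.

0.139

Var(sum) = 3 + 1.8 = 4.8; true-score variance = 1.89 + 1.8 = 3.69; composite reliability = 0.7688.
Mean component reliability = 0.6300.
Difference = 0.7688 − 0.6300 = 0.139.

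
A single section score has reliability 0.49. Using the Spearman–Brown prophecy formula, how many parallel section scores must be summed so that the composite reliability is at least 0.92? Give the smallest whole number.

k ≥ ρ*(1−ρ₁)/(ρ₁(1−ρ*)) = 0.92·0.51 / (0.49·0.08) = 11.969.
Smallest integer k = 12.

12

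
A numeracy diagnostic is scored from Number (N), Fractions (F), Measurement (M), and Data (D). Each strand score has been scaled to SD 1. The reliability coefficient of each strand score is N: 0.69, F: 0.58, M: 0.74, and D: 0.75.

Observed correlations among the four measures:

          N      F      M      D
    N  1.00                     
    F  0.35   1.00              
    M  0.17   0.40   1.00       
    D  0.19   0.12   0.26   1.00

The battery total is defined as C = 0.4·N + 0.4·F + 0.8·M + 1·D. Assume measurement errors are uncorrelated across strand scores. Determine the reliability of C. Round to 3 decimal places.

0.828

Var(C) = 0.4² + 0.4² + 0.8² + 1 + 2·[0.16·0.35 + 0.32·0.17 + 0.4·0.19 + 0.32·0.40 + 0.4·0.12 + 0.8·0.26] = 1.96 + 1.1408 = 3.1008.
With uncorrelated errors the cross-covariances are all true-score covariance, so they carry over unchanged; only the diagonal terms shrink to ρᵢσᵢ².
True-score variance = [0.4²·0.69 + 0.4²·0.58 + 0.8²·0.74 + 0.75] + 1.1408 = 1.4268 + 1.1408 = 2.5676.
Reliability = 2.5676 / 3.1008 = 0.828.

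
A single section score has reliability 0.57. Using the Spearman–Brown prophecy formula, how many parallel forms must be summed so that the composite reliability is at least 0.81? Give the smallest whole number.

k ≥ ρ*(1−ρ₁)/(ρ₁(1−ρ*)) = 0.81·0.43 / (0.57·0.19) = 3.216.
Smallest integer k = 4.

4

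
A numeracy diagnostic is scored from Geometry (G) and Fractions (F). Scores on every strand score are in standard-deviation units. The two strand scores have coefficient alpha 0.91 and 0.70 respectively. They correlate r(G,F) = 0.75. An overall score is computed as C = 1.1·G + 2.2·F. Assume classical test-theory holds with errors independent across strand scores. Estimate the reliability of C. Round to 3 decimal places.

0.839

Var(C) = 1.1² + 2.2² + 2·[2.42·0.75] = 6.05 + 3.63 = 9.68.
Because errors are independent across components, Cov(Tᵢ,Tⱼ) = Cov(Xᵢ,Xⱼ); the off-diagonal part of the true-score variance is the same as above.
True-score variance = [1.1²·0.91 + 2.2²·0.70] + 3.63 = 4.4891 + 3.63 = 8.1191.
Reliability = 8.1191 / 9.68 = 0.839.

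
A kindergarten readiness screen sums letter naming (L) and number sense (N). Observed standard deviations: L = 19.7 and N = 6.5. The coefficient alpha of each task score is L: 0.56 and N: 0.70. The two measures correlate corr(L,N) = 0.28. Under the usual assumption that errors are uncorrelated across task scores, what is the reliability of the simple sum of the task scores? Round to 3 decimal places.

0.635

Var(L+N) = 19.7² + 6.5² + 2·[19.7·6.5·0.28] = 430.34 + 71.708 = 502.048.
Under uncorrelated errors the observed covariances equal the true-score covariances, so only the own-variance terms attenuate.
True-score variance = [19.7²·0.56 + 6.5²·0.70] + 71.708 = 246.905 + 71.708 = 318.613.
Reliability = 318.613 / 502.048 = 0.635.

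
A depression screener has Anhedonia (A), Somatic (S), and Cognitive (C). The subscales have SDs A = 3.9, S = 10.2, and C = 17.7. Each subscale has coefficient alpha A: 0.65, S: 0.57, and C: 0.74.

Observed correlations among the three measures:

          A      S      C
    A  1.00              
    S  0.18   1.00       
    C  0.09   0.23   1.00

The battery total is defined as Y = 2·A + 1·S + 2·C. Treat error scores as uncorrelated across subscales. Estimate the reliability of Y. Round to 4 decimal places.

0.7643

Var(Y) = 2²·3.9² + 10.2² + 2²·17.7² + 2·[2·3.9·10.2·0.18 + 4·3.9·17.7·0.09 + 2·10.2·17.7·0.23] = 1418.04 + 244.44 = 1662.48.
Because errors are independent across components, Cov(Tᵢ,Tⱼ) = Cov(Xᵢ,Xⱼ); the off-diagonal part of the true-score variance is the same as above.
True-score variance = [2²·3.9²·0.65 + 10.2²·0.57 + 2²·17.7²·0.74] + 244.44 = 1026.19 + 244.44 = 1270.63.
Reliability = 1270.63 / 1662.48 = 0.7643.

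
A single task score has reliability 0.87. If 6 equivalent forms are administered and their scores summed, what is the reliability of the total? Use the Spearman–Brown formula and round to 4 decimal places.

ρ_k = kρ / (1 + (k−1)ρ) = 6·0.87 / (1 + 5·0.87) = 5.220 / 5.350 = 0.9757.

0.9757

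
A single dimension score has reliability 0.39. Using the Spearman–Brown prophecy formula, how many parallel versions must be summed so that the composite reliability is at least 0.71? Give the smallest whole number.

4

k ≥ ρ*(1−ρ₁)/(ρ₁(1−ρ*)) = 0.71·0.61 / (0.39·0.29) = 3.829.
Smallest integer k = 4.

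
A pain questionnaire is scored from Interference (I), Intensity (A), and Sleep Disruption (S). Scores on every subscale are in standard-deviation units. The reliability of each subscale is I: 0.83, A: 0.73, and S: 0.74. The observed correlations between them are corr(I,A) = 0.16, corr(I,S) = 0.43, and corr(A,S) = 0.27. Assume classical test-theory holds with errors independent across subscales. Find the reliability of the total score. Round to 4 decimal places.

0.8517

Var(I+A+S) = 3 + 2·[0.16 + 0.43 + 0.27] = 3 + 1.72 = 4.72.
With uncorrelated errors the cross-covariances are all true-score covariance, so they carry over unchanged; only the diagonal terms shrink to ρᵢσᵢ².
True-score variance = [0.83 + 0.73 + 0.74] + 1.72 = 2.3 + 1.72 = 4.02.
Reliability = 4.02 / 4.72 = 0.8517.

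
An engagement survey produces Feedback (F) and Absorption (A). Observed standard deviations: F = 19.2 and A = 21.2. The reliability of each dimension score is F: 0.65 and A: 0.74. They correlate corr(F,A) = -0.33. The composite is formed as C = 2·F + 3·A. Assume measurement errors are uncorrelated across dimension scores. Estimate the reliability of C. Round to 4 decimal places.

0.5988

Var(C) = 2²·19.2² + 3²·21.2² + 2·[6·19.2·21.2·(-0.33)] = 5519.52 − 1611.88 = 3907.64.
Under uncorrelated errors the observed covariances equal the true-score covariances, so only the own-variance terms attenuate.
True-score variance = [2²·19.2²·0.65 + 3²·21.2²·0.74] − 1611.88 = 3951.73 − 1611.88 = 2339.86.
Reliability = 2339.86 / 3907.64 = 0.5988.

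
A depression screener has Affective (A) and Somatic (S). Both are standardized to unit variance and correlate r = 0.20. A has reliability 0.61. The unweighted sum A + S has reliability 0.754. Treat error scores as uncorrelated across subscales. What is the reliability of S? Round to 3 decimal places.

0.800

Var(A+S) = 2 + 2·0.20 = 2.400.
True-score variance = ρ_A + ρ_S + 2·0.20, so 0.754 = (0.61 + ρ_S + 0.40) / 2.400.
ρ_S = 0.754·2.400 − 0.61 − 0.40 = 0.800.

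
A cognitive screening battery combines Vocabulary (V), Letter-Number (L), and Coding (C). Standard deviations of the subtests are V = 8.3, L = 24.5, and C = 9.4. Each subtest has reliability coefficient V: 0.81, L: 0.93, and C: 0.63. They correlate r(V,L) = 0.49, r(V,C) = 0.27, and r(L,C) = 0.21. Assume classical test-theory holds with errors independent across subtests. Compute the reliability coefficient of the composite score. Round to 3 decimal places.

Var(V+L+C) = 8.3² + 24.5² + 9.4² + 2·[8.3·24.5·0.49 + 8.3·9.4·0.27 + 24.5·9.4·0.21] = 757.5 + 338.14 = 1095.64.
With uncorrelated errors the cross-covariances are all true-score covariance, so they carry over unchanged; only the diagonal terms shrink to ρᵢσᵢ².
True-score variance = [8.3²·0.81 + 24.5²·0.93 + 9.4²·0.63] + 338.14 = 669.7 + 338.14 = 1007.84.
Reliability = 1007.84 / 1095.64 = 0.920.

0.920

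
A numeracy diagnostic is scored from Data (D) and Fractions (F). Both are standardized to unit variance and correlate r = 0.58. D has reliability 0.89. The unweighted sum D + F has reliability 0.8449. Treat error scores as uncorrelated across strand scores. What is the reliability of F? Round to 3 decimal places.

Var(D+F) = 2 + 2·0.58 = 3.160.
True-score variance = ρ_D + ρ_F + 2·0.58, so 0.8449 = (0.89 + ρ_F + 1.16) / 3.160.
ρ_F = 0.8449·3.160 − 0.89 − 1.16 = 0.620.

0.620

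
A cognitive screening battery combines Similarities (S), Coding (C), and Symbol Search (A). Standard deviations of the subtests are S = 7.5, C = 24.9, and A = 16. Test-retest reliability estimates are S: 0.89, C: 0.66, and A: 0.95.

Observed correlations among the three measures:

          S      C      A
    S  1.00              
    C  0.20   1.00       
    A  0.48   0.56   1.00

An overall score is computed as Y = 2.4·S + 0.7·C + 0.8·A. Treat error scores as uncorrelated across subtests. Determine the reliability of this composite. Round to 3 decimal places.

0.894

Var(Y) = 2.4²·7.5² + 0.7²·24.9² + 0.8²·16² + 2·[1.68·7.5·24.9·0.20 + 1.92·7.5·16·0.48 + 0.56·24.9·16·0.56] = 791.645 + 596.556 = 1388.2.
Because errors are independent across components, Cov(Tᵢ,Tⱼ) = Cov(Xᵢ,Xⱼ); the off-diagonal part of the true-score variance is the same as above.
True-score variance = [2.4²·7.5²·0.89 + 0.7²·24.9²·0.66 + 0.8²·16²·0.95] + 596.556 = 644.519 + 596.556 = 1241.08.
Reliability = 1241.08 / 1388.2 = 0.894.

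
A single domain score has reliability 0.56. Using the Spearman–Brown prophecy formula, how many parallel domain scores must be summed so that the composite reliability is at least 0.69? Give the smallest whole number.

2

k ≥ ρ*(1−ρ₁)/(ρ₁(1−ρ*)) = 0.69·0.44 / (0.56·0.31) = 1.749.
Smallest integer k = 2.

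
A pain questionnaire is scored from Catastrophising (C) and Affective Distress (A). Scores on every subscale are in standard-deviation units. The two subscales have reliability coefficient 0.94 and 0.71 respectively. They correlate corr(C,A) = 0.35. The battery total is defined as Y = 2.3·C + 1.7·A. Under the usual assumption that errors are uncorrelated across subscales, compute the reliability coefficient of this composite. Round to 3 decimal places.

Var(Y) = 2.3² + 1.7² + 2·[3.91·0.35] = 8.18 + 2.737 = 10.917.
Because errors are independent across components, Cov(Tᵢ,Tⱼ) = Cov(Xᵢ,Xⱼ); the off-diagonal part of the true-score variance is the same as above.
True-score variance = [2.3²·0.94 + 1.7²·0.71] + 2.737 = 7.0245 + 2.737 = 9.7615.
Reliability = 9.7615 / 10.917 = 0.894.

0.894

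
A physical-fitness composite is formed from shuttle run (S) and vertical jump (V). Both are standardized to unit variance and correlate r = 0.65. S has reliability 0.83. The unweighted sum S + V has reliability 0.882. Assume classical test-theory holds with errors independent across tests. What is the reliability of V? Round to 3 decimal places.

Var(S+V) = 2 + 2·0.65 = 3.300.
True-score variance = ρ_S + ρ_V + 2·0.65, so 0.882 = (0.83 + ρ_V + 1.30) / 3.300.
ρ_V = 0.882·3.300 − 0.83 − 1.30 = 0.781.

0.781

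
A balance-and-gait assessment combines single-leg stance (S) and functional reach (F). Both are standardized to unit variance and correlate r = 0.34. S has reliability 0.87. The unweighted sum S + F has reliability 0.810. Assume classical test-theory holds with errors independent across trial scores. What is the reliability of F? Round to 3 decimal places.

Var(S+F) = 2 + 2·0.34 = 2.680.
True-score variance = ρ_S + ρ_F + 2·0.34, so 0.810 = (0.87 + ρ_F + 0.68) / 2.680.
ρ_F = 0.810·2.680 − 0.87 − 0.68 = 0.621.

0.621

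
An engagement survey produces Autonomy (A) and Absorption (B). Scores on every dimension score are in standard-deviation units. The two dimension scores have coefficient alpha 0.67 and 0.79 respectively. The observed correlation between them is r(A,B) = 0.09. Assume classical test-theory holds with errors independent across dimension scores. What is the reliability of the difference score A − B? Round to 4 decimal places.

Var(A−B) = 1 + 1 − 2·0.09 = 2 − 0.18 = 1.82.
Because errors are independent across components, Cov(Tᵢ,Tⱼ) = Cov(Xᵢ,Xⱼ); the off-diagonal part of the true-score variance is the same as above.
True-score variance = [0.67 + 0.79] − 0.18 = 1.46 − 0.18 = 1.28.
Reliability = 1.28 / 1.82 = 0.7033.

0.7033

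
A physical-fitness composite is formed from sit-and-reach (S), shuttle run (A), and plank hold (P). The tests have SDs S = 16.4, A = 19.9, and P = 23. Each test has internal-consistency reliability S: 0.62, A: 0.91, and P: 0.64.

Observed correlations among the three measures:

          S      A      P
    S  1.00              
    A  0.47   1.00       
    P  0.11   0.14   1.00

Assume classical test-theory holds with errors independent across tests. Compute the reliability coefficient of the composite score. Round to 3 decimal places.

0.808

Var(S+A+P) = 16.4² + 19.9² + 23² + 2·[16.4·19.9·0.47 + 16.4·23·0.11 + 19.9·23·0.14] = 1193.97 + 517.918 = 1711.89.
Under uncorrelated errors the observed covariances equal the true-score covariances, so only the own-variance terms attenuate.
True-score variance = [16.4²·0.62 + 19.9²·0.91 + 23²·0.64] + 517.918 = 865.684 + 517.918 = 1383.6.
Reliability = 1383.6 / 1711.89 = 0.808.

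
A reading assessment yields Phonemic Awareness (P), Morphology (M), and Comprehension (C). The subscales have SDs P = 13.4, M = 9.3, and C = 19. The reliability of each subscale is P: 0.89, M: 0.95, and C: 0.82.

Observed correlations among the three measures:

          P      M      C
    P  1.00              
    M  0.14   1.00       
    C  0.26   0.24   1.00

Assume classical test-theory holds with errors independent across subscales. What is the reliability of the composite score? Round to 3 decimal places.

Var(P+M+C) = 13.4² + 9.3² + 19² + 2·[13.4·9.3·0.14 + 13.4·19·0.26 + 9.3·19·0.24] = 627.05 + 252.102 = 879.152.
With uncorrelated errors the cross-covariances are all true-score covariance, so they carry over unchanged; only the diagonal terms shrink to ρᵢσᵢ².
True-score variance = [13.4²·0.89 + 9.3²·0.95 + 19²·0.82] + 252.102 = 537.994 + 252.102 = 790.095.
Reliability = 790.095 / 879.152 = 0.899.

0.899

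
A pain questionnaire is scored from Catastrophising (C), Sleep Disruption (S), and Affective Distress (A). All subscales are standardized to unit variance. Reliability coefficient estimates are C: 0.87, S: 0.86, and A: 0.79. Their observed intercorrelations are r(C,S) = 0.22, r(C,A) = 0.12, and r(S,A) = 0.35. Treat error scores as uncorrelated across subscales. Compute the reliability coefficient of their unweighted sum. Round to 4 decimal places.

0.8904

Var(C+S+A) = 3 + 2·[0.22 + 0.12 + 0.35] = 3 + 1.38 = 4.38.
With uncorrelated errors the cross-covariances are all true-score covariance, so they carry over unchanged; only the diagonal terms shrink to ρᵢσᵢ².
True-score variance = [0.87 + 0.86 + 0.79] + 1.38 = 2.52 + 1.38 = 3.9.
Reliability = 3.9 / 4.38 = 0.8904.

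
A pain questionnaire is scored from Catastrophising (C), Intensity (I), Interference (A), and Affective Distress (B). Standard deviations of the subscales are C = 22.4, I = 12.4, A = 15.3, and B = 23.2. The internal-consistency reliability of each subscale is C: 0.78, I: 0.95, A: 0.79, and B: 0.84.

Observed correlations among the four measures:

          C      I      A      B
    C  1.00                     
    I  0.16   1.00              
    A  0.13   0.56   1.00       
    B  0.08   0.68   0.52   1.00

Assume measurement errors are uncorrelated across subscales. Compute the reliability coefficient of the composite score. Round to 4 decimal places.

0.9048

Var(C+I+A+B) = 22.4² + 12.4² + 15.3² + 23.2² + 2·[22.4·12.4·0.16 + 22.4·15.3·0.13 + 22.4·23.2·0.08 + 12.4·15.3·0.56 + 12.4·23.2·0.68 + 15.3·23.2·0.52] = 1427.85 + 1234.03 = 2661.88.
With uncorrelated errors the cross-covariances are all true-score covariance, so they carry over unchanged; only the diagonal terms shrink to ρᵢσᵢ².
True-score variance = [22.4²·0.78 + 12.4²·0.95 + 15.3²·0.79 + 23.2²·0.84] + 1234.03 = 1174.5 + 1234.03 = 2408.53.
Reliability = 2408.53 / 2661.88 = 0.9048.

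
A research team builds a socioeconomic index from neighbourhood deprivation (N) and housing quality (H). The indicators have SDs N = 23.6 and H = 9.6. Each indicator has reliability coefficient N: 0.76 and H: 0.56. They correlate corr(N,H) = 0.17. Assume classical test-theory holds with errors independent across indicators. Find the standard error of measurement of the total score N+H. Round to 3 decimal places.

Var(total) = 649.12 + 77.0304 = 726.15.
True-score variance = 474.899 + 77.0304 = 551.93, so reliability = 0.7601.
Error variance = 726.15 − 551.93 = 174.221; SEM = √174.221 = 13.199.

13.199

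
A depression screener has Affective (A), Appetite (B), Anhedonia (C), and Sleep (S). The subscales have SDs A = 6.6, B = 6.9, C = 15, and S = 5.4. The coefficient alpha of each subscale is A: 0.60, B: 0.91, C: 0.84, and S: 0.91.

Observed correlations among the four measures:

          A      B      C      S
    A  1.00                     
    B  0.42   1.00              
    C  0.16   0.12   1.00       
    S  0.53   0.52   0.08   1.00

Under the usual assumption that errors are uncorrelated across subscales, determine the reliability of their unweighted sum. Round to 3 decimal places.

Var(A+B+C+S) = 6.6² + 6.9² + 15² + 5.4² + 2·[6.6·6.9·0.42 + 6.6·15·0.16 + 6.6·5.4·0.53 + 6.9·15·0.12 + 6.9·5.4·0.52 + 15·5.4·0.08] = 345.33 + 184.262 = 529.592.
With uncorrelated errors the cross-covariances are all true-score covariance, so they carry over unchanged; only the diagonal terms shrink to ρᵢσᵢ².
True-score variance = [6.6²·0.60 + 6.9²·0.91 + 15²·0.84 + 5.4²·0.91] + 184.262 = 284.997 + 184.262 = 469.259.
Reliability = 469.259 / 529.592 = 0.886.

0.886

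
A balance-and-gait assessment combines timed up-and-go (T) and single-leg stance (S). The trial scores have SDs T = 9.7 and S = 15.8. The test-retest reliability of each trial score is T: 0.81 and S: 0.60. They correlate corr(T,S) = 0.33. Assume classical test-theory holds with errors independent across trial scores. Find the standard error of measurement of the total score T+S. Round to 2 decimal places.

Var(total) = 343.73 + 101.152 = 444.882.
True-score variance = 225.997 + 101.152 = 327.149, so reliability = 0.7354.
Error variance = 444.882 − 327.149 = 117.733; SEM = √117.733 = 10.85.

10.85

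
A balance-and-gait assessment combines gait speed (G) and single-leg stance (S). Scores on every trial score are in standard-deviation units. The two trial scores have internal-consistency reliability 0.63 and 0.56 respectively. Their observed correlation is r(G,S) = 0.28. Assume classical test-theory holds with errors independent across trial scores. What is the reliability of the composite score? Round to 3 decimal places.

Var(G+S) = 2 + 2·[0.28] = 2 + 0.56 = 2.56.
Because errors are independent across components, Cov(Tᵢ,Tⱼ) = Cov(Xᵢ,Xⱼ); the off-diagonal part of the true-score variance is the same as above.
True-score variance = [0.63 + 0.56] + 0.56 = 1.19 + 0.56 = 1.75.
Reliability = 1.75 / 2.56 = 0.684.

0.684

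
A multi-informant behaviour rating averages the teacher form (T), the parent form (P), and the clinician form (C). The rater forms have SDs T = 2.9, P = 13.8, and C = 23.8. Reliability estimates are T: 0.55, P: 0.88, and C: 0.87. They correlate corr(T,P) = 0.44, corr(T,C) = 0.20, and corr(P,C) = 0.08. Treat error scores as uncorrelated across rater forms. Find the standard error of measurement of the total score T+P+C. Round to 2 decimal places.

10.01

Var(total) = 765.29 + 115.376 = 880.666.
True-score variance = 665.016 + 115.376 = 780.392, so reliability = 0.8861.
Error variance = 880.666 − 780.392 = 100.274; SEM = √100.274 = 10.01.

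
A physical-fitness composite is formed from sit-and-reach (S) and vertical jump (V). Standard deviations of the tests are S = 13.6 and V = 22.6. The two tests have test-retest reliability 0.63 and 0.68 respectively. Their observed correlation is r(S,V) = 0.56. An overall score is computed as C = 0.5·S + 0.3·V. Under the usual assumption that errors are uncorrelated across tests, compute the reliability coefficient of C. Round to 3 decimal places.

0.779

Var(C) = 0.5²·13.6² + 0.3²·22.6² + 2·[0.15·13.6·22.6·0.56] = 92.2084 + 51.6365 = 143.845.
Because errors are independent across components, Cov(Tᵢ,Tⱼ) = Cov(Xᵢ,Xⱼ); the off-diagonal part of the true-score variance is the same as above.
True-score variance = [0.5²·13.6²·0.63 + 0.3²·22.6²·0.68] + 51.6365 = 60.3897 + 51.6365 = 112.026.
Reliability = 112.026 / 143.845 = 0.779.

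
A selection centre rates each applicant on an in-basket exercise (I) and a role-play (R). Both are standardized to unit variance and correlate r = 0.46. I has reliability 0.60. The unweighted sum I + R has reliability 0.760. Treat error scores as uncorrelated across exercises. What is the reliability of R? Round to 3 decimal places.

0.699

Var(I+R) = 2 + 2·0.46 = 2.920.
True-score variance = ρ_I + ρ_R + 2·0.46, so 0.760 = (0.60 + ρ_R + 0.92) / 2.920.
ρ_R = 0.760·2.920 − 0.60 − 0.92 = 0.699.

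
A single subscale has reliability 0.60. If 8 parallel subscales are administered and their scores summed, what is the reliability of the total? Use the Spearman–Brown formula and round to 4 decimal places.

ρ_k = kρ / (1 + (k−1)ρ) = 8·0.60 / (1 + 7·0.60) = 4.800 / 5.200 = 0.9231.

0.9231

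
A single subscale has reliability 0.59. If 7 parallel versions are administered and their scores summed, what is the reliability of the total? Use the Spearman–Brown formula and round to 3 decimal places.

0.910

ρ_k = kρ / (1 + (k−1)ρ) = 7·0.59 / (1 + 6·0.59) = 4.130 / 4.540 = 0.910.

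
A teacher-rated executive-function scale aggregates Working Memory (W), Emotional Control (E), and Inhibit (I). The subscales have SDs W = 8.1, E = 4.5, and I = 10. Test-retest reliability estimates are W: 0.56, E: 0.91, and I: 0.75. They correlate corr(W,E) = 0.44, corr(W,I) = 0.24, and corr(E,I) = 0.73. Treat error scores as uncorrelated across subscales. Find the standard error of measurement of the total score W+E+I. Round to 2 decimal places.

7.46

Var(total) = 185.86 + 136.656 = 322.516.
True-score variance = 130.169 + 136.656 = 266.825, so reliability = 0.8273.
Error variance = 322.516 − 266.825 = 55.6909; SEM = √55.6909 = 7.46.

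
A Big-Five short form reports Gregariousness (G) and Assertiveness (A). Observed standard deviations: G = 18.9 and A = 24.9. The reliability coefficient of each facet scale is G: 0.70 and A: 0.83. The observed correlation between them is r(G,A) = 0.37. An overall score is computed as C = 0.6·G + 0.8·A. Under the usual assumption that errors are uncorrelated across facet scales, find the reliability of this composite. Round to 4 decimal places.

0.8469

Var(C) = 0.6²·18.9² + 0.8²·24.9² + 2·[0.48·18.9·24.9·0.37] = 525.402 + 167.161 = 692.563.
With uncorrelated errors the cross-covariances are all true-score covariance, so they carry over unchanged; only the diagonal terms shrink to ρᵢσᵢ².
True-score variance = [0.6²·18.9²·0.70 + 0.8²·24.9²·0.83] + 167.161 = 419.366 + 167.161 = 586.527.
Reliability = 586.527 / 692.563 = 0.8469.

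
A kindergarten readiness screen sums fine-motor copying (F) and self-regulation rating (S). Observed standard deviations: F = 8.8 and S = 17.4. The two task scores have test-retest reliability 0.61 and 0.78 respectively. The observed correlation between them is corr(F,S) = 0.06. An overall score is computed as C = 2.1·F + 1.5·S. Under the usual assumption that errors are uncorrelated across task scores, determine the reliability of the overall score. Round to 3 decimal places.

0.738

Var(C) = 2.1²·8.8² + 1.5²·17.4² + 2·[3.15·8.8·17.4·0.06] = 1022.72 + 57.8794 = 1080.6.
Because errors are independent across components, Cov(Tᵢ,Tⱼ) = Cov(Xᵢ,Xⱼ); the off-diagonal part of the true-score variance is the same as above.
True-score variance = [2.1²·8.8²·0.61 + 1.5²·17.4²·0.78] + 57.8794 = 739.665 + 57.8794 = 797.545.
Reliability = 797.545 / 1080.6 = 0.738.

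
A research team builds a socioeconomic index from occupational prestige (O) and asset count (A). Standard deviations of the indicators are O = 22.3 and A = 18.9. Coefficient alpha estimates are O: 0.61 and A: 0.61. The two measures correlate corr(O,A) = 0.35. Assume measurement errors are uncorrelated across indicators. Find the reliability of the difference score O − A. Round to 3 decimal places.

0.404

Var(O−A) = 22.3² + 18.9² − 2·22.3·18.9·0.35 = 854.5 − 295.029 = 559.471.
Under uncorrelated errors the observed covariances equal the true-score covariances, so only the own-variance terms attenuate.
True-score variance = [22.3²·0.61 + 18.9²·0.61] − 295.029 = 521.245 − 295.029 = 226.216.
Reliability = 226.216 / 559.471 = 0.404.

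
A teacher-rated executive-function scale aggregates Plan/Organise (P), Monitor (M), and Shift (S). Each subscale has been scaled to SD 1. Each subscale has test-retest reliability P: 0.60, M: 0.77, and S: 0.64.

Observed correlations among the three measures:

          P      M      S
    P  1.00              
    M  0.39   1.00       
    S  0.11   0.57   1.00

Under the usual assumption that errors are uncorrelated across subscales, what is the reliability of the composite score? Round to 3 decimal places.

Var(P+M+S) = 3 + 2·[0.39 + 0.11 + 0.57] = 3 + 2.14 = 5.14.
With uncorrelated errors the cross-covariances are all true-score covariance, so they carry over unchanged; only the diagonal terms shrink to ρᵢσᵢ².
True-score variance = [0.60 + 0.77 + 0.64] + 2.14 = 2.01 + 2.14 = 4.15.
Reliability = 4.15 / 5.14 = 0.807.

0.807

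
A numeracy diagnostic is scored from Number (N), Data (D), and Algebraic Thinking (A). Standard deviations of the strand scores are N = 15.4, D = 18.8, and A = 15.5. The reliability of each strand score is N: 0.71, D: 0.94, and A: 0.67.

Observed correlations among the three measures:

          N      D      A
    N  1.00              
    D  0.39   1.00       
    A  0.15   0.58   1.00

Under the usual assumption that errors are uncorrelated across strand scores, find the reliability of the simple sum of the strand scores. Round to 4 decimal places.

Var(N+D+A) = 15.4² + 18.8² + 15.5² + 2·[15.4·18.8·0.39 + 15.4·15.5·0.15 + 18.8·15.5·0.58] = 830.85 + 635.46 = 1466.31.
Under uncorrelated errors the observed covariances equal the true-score covariances, so only the own-variance terms attenuate.
True-score variance = [15.4²·0.71 + 18.8²·0.94 + 15.5²·0.67] + 635.46 = 661.585 + 635.46 = 1297.04.
Reliability = 1297.04 / 1466.31 = 0.8846.

0.8846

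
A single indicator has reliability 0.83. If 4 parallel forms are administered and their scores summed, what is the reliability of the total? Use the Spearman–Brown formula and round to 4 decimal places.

ρ_k = kρ / (1 + (k−1)ρ) = 4·0.83 / (1 + 3·0.83) = 3.320 / 3.490 = 0.9513.

0.9513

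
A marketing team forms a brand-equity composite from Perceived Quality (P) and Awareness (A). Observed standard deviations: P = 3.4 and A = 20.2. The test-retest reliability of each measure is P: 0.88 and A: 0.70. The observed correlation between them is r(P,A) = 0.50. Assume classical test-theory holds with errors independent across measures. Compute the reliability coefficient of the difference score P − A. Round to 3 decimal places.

Var(P−A) = 3.4² + 20.2² − 2·3.4·20.2·0.50 = 419.6 − 68.68 = 350.92.
Under uncorrelated errors the observed covariances equal the true-score covariances, so only the own-variance terms attenuate.
True-score variance = [3.4²·0.88 + 20.2²·0.70] − 68.68 = 295.801 − 68.68 = 227.121.
Reliability = 227.121 / 350.92 = 0.647.

0.647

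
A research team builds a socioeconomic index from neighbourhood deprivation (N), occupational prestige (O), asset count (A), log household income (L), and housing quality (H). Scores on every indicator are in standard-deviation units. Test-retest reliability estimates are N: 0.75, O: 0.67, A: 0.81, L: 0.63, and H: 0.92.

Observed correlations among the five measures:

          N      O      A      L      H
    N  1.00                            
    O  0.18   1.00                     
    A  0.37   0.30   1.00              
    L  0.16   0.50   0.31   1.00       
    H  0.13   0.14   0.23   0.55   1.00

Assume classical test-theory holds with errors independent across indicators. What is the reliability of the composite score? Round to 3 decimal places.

Var(N+O+A+L+H) = 5 + 2·[0.18 + 0.37 + 0.16 + 0.13 + 0.30 + 0.50 + 0.14 + 0.31 + 0.23 + 0.55] = 5 + 5.74 = 10.74.
With uncorrelated errors the cross-covariances are all true-score covariance, so they carry over unchanged; only the diagonal terms shrink to ρᵢσᵢ².
True-score variance = [0.75 + 0.67 + 0.81 + 0.63 + 0.92] + 5.74 = 3.78 + 5.74 = 9.52.
Reliability = 9.52 / 10.74 = 0.886.

0.886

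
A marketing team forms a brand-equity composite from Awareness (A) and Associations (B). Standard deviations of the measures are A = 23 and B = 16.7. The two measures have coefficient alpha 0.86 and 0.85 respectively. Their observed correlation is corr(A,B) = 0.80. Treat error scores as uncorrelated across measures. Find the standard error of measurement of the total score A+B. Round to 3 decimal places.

10.765

Var(total) = 807.89 + 614.56 = 1422.45.
True-score variance = 691.996 + 614.56 = 1306.56, so reliability = 0.9185.
Error variance = 1422.45 − 1306.56 = 115.893; SEM = √115.893 = 10.765.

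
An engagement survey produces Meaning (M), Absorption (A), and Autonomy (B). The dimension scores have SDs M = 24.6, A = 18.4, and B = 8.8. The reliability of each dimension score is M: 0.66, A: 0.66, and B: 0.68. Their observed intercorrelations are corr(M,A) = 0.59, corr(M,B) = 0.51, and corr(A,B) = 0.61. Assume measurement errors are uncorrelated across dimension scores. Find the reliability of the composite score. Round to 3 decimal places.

Var(M+A+B) = 24.6² + 18.4² + 8.8² + 2·[24.6·18.4·0.59 + 24.6·8.8·0.51 + 18.4·8.8·0.61] = 1021.16 + 952.467 = 1973.63.
Because errors are independent across components, Cov(Tᵢ,Tⱼ) = Cov(Xᵢ,Xⱼ); the off-diagonal part of the true-score variance is the same as above.
True-score variance = [24.6²·0.66 + 18.4²·0.66 + 8.8²·0.68] + 952.467 = 675.514 + 952.467 = 1627.98.
Reliability = 1627.98 / 1973.63 = 0.825.

0.825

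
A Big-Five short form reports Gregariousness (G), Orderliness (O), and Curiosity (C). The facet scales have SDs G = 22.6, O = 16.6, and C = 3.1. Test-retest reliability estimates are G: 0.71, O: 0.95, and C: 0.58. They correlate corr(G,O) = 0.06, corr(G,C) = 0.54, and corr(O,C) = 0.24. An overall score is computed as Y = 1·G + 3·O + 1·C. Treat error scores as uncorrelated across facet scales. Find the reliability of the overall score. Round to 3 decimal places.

0.916

Var(Y) = 22.6² + 3²·16.6² + 3.1² + 2·[3·22.6·16.6·0.06 + 22.6·3.1·0.54 + 3·16.6·3.1·0.24] = 3000.41 + 284.825 = 3285.23.
Because errors are independent across components, Cov(Tᵢ,Tⱼ) = Cov(Xᵢ,Xⱼ); the off-diagonal part of the true-score variance is the same as above.
True-score variance = [22.6²·0.71 + 3²·16.6²·0.95 + 3.1²·0.58] + 284.825 = 2724.25 + 284.825 = 3009.08.
Reliability = 3009.08 / 3285.23 = 0.916.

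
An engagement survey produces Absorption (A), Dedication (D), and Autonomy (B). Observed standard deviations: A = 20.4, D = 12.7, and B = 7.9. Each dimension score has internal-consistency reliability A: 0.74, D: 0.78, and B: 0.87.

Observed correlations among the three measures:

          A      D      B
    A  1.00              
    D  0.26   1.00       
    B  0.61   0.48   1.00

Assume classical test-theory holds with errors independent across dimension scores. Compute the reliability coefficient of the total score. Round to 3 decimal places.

0.858

Var(A+D+B) = 20.4² + 12.7² + 7.9² + 2·[20.4·12.7·0.26 + 20.4·7.9·0.61 + 12.7·7.9·0.48] = 639.86 + 427.654 = 1067.51.
Under uncorrelated errors the observed covariances equal the true-score covariances, so only the own-variance terms attenuate.
True-score variance = [20.4²·0.74 + 12.7²·0.78 + 7.9²·0.87] + 427.654 = 488.061 + 427.654 = 915.715.
Reliability = 915.715 / 1067.51 = 0.858.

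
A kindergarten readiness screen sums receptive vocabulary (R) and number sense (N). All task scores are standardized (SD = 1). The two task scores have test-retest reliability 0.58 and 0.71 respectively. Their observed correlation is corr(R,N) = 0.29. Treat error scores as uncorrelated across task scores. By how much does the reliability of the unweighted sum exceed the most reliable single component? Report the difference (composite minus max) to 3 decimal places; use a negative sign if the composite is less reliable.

0.015

Var(sum) = 2 + 0.58 = 2.58; true-score variance = 1.29 + 0.58 = 1.87; composite reliability = 0.7248.
Max component reliability = 0.7100.
Difference = 0.7248 − 0.7100 = 0.015.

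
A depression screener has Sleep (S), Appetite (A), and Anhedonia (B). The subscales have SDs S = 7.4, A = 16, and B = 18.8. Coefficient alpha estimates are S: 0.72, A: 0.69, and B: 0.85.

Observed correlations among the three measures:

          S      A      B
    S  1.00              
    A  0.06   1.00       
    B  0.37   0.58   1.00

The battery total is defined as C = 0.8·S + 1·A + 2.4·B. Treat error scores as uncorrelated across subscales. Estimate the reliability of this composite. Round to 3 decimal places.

0.883

Var(C) = 0.8²·7.4² + 16² + 2.4²·18.8² + 2·[0.8·7.4·16·0.06 + 1.92·7.4·18.8·0.37 + 2.4·16·18.8·0.58] = 2326.86 + 1046.46 = 3373.32.
Under uncorrelated errors the observed covariances equal the true-score covariances, so only the own-variance terms attenuate.
True-score variance = [0.8²·7.4²·0.72 + 16²·0.69 + 2.4²·18.8²·0.85] + 1046.46 = 1932.32 + 1046.46 = 2978.77.
Reliability = 2978.77 / 3373.32 = 0.883.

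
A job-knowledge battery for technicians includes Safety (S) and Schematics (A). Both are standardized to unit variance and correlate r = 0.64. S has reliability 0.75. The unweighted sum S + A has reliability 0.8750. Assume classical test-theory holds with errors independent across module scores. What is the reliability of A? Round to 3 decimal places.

Var(S+A) = 2 + 2·0.64 = 3.280.
True-score variance = ρ_S + ρ_A + 2·0.64, so 0.8750 = (0.75 + ρ_A + 1.28) / 3.280.
ρ_A = 0.8750·3.280 − 0.75 − 1.28 = 0.840.

0.840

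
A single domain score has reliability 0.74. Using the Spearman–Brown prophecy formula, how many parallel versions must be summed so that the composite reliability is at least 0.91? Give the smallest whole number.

4

k ≥ ρ*(1−ρ₁)/(ρ₁(1−ρ*)) = 0.91·0.26 / (0.74·0.09) = 3.553.
Smallest integer k = 4.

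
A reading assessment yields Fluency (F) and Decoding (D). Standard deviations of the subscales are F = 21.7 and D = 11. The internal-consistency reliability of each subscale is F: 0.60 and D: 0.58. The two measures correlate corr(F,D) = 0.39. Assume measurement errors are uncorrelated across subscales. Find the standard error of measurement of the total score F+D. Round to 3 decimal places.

15.465

Var(total) = 591.89 + 186.186 = 778.076.
True-score variance = 352.714 + 186.186 = 538.9, so reliability = 0.6926.
Error variance = 778.076 − 538.9 = 239.176; SEM = √239.176 = 15.465.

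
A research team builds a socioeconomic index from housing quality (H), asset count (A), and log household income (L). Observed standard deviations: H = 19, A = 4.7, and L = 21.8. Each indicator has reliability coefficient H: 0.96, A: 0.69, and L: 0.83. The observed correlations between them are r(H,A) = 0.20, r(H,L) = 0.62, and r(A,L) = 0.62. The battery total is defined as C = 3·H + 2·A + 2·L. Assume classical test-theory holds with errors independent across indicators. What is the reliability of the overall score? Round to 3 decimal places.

0.947

Var(C) = 3²·19² + 2²·4.7² + 2²·21.8² + 2·[6·19·4.7·0.20 + 6·19·21.8·0.62 + 4·4.7·21.8·0.62] = 5238.32 + 3804.17 = 9042.49.
With uncorrelated errors the cross-covariances are all true-score covariance, so they carry over unchanged; only the diagonal terms shrink to ρᵢσᵢ².
True-score variance = [3²·19²·0.96 + 2²·4.7²·0.69 + 2²·21.8²·0.83] + 3804.17 = 4757.81 + 3804.17 = 8561.97.
Reliability = 8561.97 / 9042.49 = 0.947.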